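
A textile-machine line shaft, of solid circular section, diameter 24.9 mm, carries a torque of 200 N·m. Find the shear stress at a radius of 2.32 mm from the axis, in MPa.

J = πd⁴/32 = π(0.0249)⁴/32 = 3.774×10^-8 m⁴.
Shear stress varies linearly with radius: τ = T·r/J = 200.0 × 0.00232 / 3.774×10^-8 = 1.229×10^7 Pa.

12.3 MPa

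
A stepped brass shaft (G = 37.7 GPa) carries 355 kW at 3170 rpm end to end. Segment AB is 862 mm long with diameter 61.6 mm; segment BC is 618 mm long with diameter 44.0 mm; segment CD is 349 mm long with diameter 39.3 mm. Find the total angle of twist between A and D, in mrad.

ω = 2π·3170/60 = 332.0 rad/s, so T = P/ω = 355×10³ / 332.0 = 1069 N·m.
J_AB = π(0.0616)⁴/32 = 1.41×10^-6 m⁴; J_BC = π(0.0440)⁴/32 = 3.68×10^-7 m⁴; J_CD = π(0.0393)⁴/32 = 2.34×10^-7 m⁴.
θ = (T/G)·Σ L_i/J_i = (1069/37.7×10⁹)·(0.862/1.41×10^-6 + 0.618/3.68×10^-7 + 0.349/2.34×10^-7) = 0.1072 rad.

107 mrad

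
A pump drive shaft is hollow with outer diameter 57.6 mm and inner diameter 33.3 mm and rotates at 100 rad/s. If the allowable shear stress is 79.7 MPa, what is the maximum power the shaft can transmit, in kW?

J = π(d_o⁴ − d_i⁴)/32 = π(0.0576⁴ − 0.0333⁴)/32 = 9.599×10^-7 m⁴.
T_max = τ_allow·J/r = 7.97×10^7 × 9.599×10^-7 / 0.0288 = 2657 N·m.
ω = 100 rad/s, so P_max = T_max·ω = 2.657×10^5 W.

266 kW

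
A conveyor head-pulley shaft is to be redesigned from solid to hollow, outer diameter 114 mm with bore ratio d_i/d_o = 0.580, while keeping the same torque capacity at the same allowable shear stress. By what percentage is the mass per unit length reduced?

28.1 %

Equal τ_max and T ⇒ the solid shaft needs d_s³ = d_o³(1−k⁴), so d_s = 114·(1−0.580⁴)^(1/3) = 109.5 mm.
Area ratio A_h/A_s = d_o²(1−k²)/d_s² = (1−k²)/(1−k⁴)^(2/3) = 0.7189.
Mass saving = 1 − 0.7189 = 28.1 %.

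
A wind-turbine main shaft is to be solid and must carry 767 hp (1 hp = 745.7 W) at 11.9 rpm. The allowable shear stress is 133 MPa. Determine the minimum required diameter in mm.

260 mm

ω = 2π·11.9/60 = 1.246 rad/s, so T = P/ω = 767×745.7 / 1.246 = 459000 N·m.
For a solid shaft τ_max = 16T/(πd³), so d = (16T/(π τ_allow))^(1/3) = (16·459000/(π·1.33×10^8))^(1/3) = 0.2600 m.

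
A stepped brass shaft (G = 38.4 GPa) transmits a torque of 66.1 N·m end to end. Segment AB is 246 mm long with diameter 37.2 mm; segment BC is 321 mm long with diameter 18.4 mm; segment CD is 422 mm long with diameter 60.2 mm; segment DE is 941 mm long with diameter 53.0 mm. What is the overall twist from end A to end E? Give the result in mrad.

54.0 mrad

J_AB = π(0.0372)⁴/32 = 1.88×10^-7 m⁴; J_BC = π(0.0184)⁴/32 = 1.13×10^-8 m⁴; J_CD = π(0.0602)⁴/32 = 1.29×10^-6 m⁴; J_DE = π(0.0530)⁴/32 = 7.75×10^-7 m⁴.
θ = (T/G)·Σ L_i/J_i = (66.10/38.4×10⁹)·(0.246/1.88×10^-7 + 0.321/1.13×10^-8 + 0.422/1.29×10^-6 + 0.941/7.75×10^-7) = 0.05401 rad.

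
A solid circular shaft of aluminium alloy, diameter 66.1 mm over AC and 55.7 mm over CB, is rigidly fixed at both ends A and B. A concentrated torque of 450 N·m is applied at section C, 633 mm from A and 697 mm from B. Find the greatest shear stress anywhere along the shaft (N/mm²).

Compatibility: T_A·a/J_AC = T_B·b/J_CB with T_A + T_B = T₀.
J_AC = 1.87×10^-6 m⁴, J_CB = 9.45×10^-7 m⁴, so T_A = T₀·(J_AC/a)/((J_AC/a)+(J_CB/b)) = 308.7 N·m, T_B = 141.3 N·m.
τ in each portion: τ_AC = 5.44×10^6 Pa, τ_CB = 4.17×10^6 Pa; maximum is in AC.
τ_max = T_AC·r/J = 308.7·0.0330/1.87×10^-6 = 5.443×10^6 Pa.

5.44 N/mm²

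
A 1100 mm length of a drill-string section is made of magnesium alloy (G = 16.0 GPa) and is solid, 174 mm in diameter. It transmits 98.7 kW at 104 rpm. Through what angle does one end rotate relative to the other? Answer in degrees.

ω = 2π·104/60 = 10.89 rad/s, so T = P/ω = 98.7×10³ / 10.89 = 9063 N·m.
J = πd⁴/32 = π(0.174)⁴/32 = 8.999×10^-5 m⁴.
θ = T·L/(G·J) = 9063 × 1.10 / (16.0×10⁹ × 8.999×10^-5) = 6.924×10^-3 rad.

0.397°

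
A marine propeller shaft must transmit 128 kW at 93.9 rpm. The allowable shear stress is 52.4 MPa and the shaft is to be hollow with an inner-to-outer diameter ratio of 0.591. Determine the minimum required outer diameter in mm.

ω = 2π·93.9/60 = 9.833 rad/s, so T = P/ω = 128×10³ / 9.833 = 13020 N·m.
For a hollow shaft with d_i/d_o = 0.591: τ_max = 16T/(π d_o³ (1−k⁴)), so d_o = [16T/(π τ_allow (1−k⁴))]^(1/3) = [16·13020/(π·5.24×10^7·0.8780)]^(1/3) = 0.1129 m.

113 mm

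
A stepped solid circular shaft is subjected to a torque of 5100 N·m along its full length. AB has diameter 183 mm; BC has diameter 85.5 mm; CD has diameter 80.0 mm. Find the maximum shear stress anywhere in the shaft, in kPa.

Under the same torque, τ_max = 16T/(πd³) is largest where d is smallest — segment CD (d = 80.0 mm).
τ_max = 16·5100/(π·(0.0800)³) = 5.073×10^7 Pa.

50700 kPa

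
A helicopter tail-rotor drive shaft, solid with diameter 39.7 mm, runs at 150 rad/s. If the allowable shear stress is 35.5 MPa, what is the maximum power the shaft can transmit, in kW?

J = πd⁴/32 = π(0.0397)⁴/32 = 2.439×10^-7 m⁴.
T_max = τ_allow·J/r = 3.55×10^7 × 2.439×10^-7 / 0.0199 = 436.1 N·m.
ω = 150 rad/s, so P_max = T_max·ω = 6.542×10^4 W.

65.4 kW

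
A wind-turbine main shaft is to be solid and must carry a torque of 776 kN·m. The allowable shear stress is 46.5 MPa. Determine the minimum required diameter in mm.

440 mm

For a solid shaft τ_max = 16T/(πd³), so d = (16T/(π τ_allow))^(1/3) = (16·776000/(π·4.65×10^7))^(1/3) = 0.4397 m.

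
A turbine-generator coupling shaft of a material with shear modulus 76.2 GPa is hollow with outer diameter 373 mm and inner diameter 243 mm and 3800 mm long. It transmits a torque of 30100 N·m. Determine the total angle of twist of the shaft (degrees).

0.0552°

J = π(d_o⁴ − d_i⁴)/32 = π(0.373⁴ − 0.243⁴)/32 = 1.558×10^-3 m⁴.
θ = T·L/(G·J) = 30100 × 3.80 / (76.2×10⁹ × 1.558×10^-3) = 9.634×10^-4 rad.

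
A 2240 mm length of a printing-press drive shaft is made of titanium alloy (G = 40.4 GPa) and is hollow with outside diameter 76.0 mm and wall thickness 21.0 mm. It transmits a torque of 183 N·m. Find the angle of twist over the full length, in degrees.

J = π(d_o⁴ − d_i⁴)/32 = π(0.0760⁴ − 0.0340⁴)/32 = 3.144×10^-6 m⁴.
θ = T·L/(G·J) = 183.0 × 2.24 / (40.4×10⁹ × 3.144×10^-6) = 3.227×10^-3 rad.

0.185°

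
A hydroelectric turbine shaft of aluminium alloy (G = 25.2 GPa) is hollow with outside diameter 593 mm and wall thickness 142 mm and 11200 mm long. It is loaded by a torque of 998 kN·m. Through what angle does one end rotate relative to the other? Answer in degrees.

J = π(d_o⁴ − d_i⁴)/32 = π(0.593⁴ − 0.309⁴)/32 = 0.01124 m⁴.
θ = T·L/(G·J) = 998000 × 11.2 / (25.2×10⁹ × 0.01124) = 0.03944 rad.

2.26°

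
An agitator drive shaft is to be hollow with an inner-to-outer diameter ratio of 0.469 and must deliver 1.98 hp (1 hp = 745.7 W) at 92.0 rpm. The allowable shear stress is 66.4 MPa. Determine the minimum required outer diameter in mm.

23.1 mm

ω = 2π·92.0/60 = 9.634 rad/s, so T = P/ω = 1.98×745.7 / 9.634 = 153.3 N·m.
For a hollow shaft with d_i/d_o = 0.469: τ_max = 16T/(π d_o³ (1−k⁴)), so d_o = [16T/(π τ_allow (1−k⁴))]^(1/3) = [16·153.3/(π·6.64×10^7·0.9516)]^(1/3) = 0.02312 m.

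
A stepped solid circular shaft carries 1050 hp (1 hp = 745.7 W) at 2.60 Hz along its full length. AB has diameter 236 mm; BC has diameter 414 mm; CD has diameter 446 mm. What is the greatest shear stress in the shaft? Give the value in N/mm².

18.6 N/mm²

ω = 2π·2.60 = 16.34 rad/s, so T = P/ω = 1050×745.7 / 16.34 = 47930 N·m.
Under the same torque, τ_max = 16T/(πd³) is largest where d is smallest — segment AB (d = 236 mm).
τ_max = 16·47930/(π·(0.236)³) = 1.857×10^7 Pa.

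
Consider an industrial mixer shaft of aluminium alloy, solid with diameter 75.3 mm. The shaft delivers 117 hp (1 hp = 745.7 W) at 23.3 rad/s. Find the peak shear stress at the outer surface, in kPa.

ω = 23.3 rad/s, so T = P/ω = 117×745.7 / 23.30 = 3745 N·m.
J = πd⁴/32 = π(0.0753)⁴/32 = 3.156×10^-6 m⁴.
τ_max = T·r/J = 3745 × 0.0376 / 3.156×10^-6 = 4.467×10^7 Pa.

44700 kPa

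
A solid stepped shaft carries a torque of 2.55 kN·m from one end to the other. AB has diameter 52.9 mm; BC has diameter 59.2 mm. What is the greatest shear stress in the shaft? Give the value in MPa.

87.7 MPa

Under the same torque, τ_max = 16T/(πd³) is largest where d is smallest — segment AB (d = 52.9 mm).
τ_max = 16·2550/(π·(0.0529)³) = 8.773×10^7 Pa.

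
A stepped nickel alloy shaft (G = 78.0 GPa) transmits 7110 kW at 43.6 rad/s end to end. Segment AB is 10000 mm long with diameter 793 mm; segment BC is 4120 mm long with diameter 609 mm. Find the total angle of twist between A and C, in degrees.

0.0674°

ω = 43.6 rad/s, so T = P/ω = 7110×10³ / 43.60 = 163100 N·m.
J_AB = π(0.793)⁴/32 = 0.0388 m⁴; J_BC = π(0.609)⁴/32 = 0.0135 m⁴.
θ = (T/G)·Σ L_i/J_i = (163100/78.0×10⁹)·(10.0/0.0388 + 4.12/0.0135) = 1.176×10^-3 rad.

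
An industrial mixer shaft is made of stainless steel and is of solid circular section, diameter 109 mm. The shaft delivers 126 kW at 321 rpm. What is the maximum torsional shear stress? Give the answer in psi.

ω = 2π·321/60 = 33.62 rad/s, so T = P/ω = 126×10³ / 33.62 = 3748 N·m.
J = πd⁴/32 = π(0.109)⁴/32 = 1.386×10^-5 m⁴.
τ_max = T·r/J = 3748 × 0.0545 / 1.386×10^-5 = 1.474×10^7 Pa.

2140 psi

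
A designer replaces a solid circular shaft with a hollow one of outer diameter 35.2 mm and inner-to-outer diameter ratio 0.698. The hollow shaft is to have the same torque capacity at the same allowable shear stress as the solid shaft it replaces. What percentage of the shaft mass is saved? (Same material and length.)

Equal τ_max and T ⇒ the solid shaft needs d_s³ = d_o³(1−k⁴), so d_s = 35.2·(1−0.698⁴)^(1/3) = 32.16 mm.
Area ratio A_h/A_s = d_o²(1−k²)/d_s² = (1−k²)/(1−k⁴)^(2/3) = 0.6143.
Mass saving = 1 − 0.6143 = 38.6 %.

38.6 %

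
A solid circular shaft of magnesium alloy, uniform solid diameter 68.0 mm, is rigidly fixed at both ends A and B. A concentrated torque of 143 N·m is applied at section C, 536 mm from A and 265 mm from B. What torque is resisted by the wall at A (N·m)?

47.3 N·m

With uniform GJ and both ends fixed, compatibility θ_AC = θ_CB gives T_A·a = T_B·b, together with T_A + T_B = T₀.
T_A = T₀·b/(a+b) = 143.0·265/801.0 = 47.31 N·m; T_B = 95.69 N·m.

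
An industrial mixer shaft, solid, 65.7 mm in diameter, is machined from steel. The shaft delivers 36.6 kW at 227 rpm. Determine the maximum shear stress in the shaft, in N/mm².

27.7 N/mm²

ω = 2π·227/60 = 23.77 rad/s, so T = P/ω = 36.6×10³ / 23.77 = 1540 N·m.
J = πd⁴/32 = π(0.0657)⁴/32 = 1.829×10^-6 m⁴.
τ_max = T·r/J = 1540 × 0.0329 / 1.829×10^-6 = 2.765×10^7 Pa.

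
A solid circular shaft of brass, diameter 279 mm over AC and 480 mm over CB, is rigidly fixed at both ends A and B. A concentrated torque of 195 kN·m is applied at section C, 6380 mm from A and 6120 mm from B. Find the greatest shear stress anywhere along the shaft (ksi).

Compatibility: T_A·a/J_AC = T_B·b/J_CB with T_A + T_B = T₀.
J_AC = 5.95×10^-4 m⁴, J_CB = 5.21×10^-3 m⁴, so T_A = T₀·(J_AC/a)/((J_AC/a)+(J_CB/b)) = 19240 N·m, T_B = 175800 N·m.
τ in each portion: τ_AC = 4.51×10^6 Pa, τ_CB = 8.09×10^6 Pa; maximum is in CB.
τ_max = T_CB·r/J = 175800·0.240/5.21×10^-3 = 8.094×10^6 Pa.

1.17 ksi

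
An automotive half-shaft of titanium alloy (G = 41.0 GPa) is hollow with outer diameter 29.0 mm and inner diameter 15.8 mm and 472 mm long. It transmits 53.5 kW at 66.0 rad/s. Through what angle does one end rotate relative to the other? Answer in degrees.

ω = 66.0 rad/s, so T = P/ω = 53.5×10³ / 66.00 = 810.6 N·m.
J = π(d_o⁴ − d_i⁴)/32 = π(0.0290⁴ − 0.0158⁴)/32 = 6.332×10^-8 m⁴.
θ = T·L/(G·J) = 810.6 × 0.472 / (41.0×10⁹ × 6.332×10^-8) = 0.1474 rad.

8.44°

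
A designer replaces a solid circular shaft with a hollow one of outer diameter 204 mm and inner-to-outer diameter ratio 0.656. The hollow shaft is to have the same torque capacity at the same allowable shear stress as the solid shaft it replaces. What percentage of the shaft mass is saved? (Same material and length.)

Equal τ_max and T ⇒ the solid shaft needs d_s³ = d_o³(1−k⁴), so d_s = 204·(1−0.656⁴)^(1/3) = 190.5 mm.
Area ratio A_h/A_s = d_o²(1−k²)/d_s² = (1−k²)/(1−k⁴)^(2/3) = 0.6530.
Mass saving = 1 − 0.6530 = 34.7 %.

34.7 %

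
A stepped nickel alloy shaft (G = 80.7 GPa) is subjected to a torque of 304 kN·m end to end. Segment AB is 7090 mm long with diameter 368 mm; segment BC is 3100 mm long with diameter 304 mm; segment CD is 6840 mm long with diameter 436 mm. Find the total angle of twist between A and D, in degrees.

J_AB = π(0.368)⁴/32 = 1.80×10^-3 m⁴; J_BC = π(0.304)⁴/32 = 8.38×10^-4 m⁴; J_CD = π(0.436)⁴/32 = 3.55×10^-3 m⁴.
θ = (T/G)·Σ L_i/J_i = (304000/80.7×10⁹)·(7.09/1.80×10^-3 + 3.10/8.38×10^-4 + 6.84/3.55×10^-3) = 0.03602 rad.

2.06°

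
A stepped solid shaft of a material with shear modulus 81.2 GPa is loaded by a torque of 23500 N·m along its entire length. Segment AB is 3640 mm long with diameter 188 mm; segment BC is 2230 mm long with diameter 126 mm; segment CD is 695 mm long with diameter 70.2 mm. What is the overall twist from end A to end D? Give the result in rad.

J_AB = π(0.188)⁴/32 = 1.23×10^-4 m⁴; J_BC = π(0.126)⁴/32 = 2.47×10^-5 m⁴; J_CD = π(0.0702)⁴/32 = 2.38×10^-6 m⁴.
θ = (T/G)·Σ L_i/J_i = (23500/81.2×10⁹)·(3.64/1.23×10^-4 + 2.23/2.47×10^-5 + 0.695/2.38×10^-6) = 0.1190 rad.

0.119 rad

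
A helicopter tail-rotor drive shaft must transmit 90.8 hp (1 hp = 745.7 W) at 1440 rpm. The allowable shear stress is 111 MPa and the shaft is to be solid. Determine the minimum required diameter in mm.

ω = 2π·1440/60 = 150.8 rad/s, so T = P/ω = 90.8×745.7 / 150.8 = 449.0 N·m.
For a solid shaft τ_max = 16T/(πd³), so d = (16T/(π τ_allow))^(1/3) = (16·449.0/(π·1.11×10^8))^(1/3) = 0.02741 m.

27.4 mm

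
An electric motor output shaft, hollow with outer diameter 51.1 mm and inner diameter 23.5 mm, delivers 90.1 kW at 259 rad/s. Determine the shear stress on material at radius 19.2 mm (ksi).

ω = 259 rad/s, so T = P/ω = 90.1×10³ / 259.0 = 347.9 N·m.
J = π(d_o⁴ − d_i⁴)/32 = π(0.0511⁴ − 0.0235⁴)/32 = 6.395×10^-7 m⁴.
Shear stress varies linearly with radius: τ = T·r/J = 347.9 × 0.0192 / 6.395×10^-7 = 1.045×10^7 Pa.

1.51 ksi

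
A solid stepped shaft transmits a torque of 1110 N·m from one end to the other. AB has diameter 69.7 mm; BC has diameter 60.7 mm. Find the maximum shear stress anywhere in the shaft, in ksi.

3.67 ksi

Under the same torque, τ_max = 16T/(πd³) is largest where d is smallest — segment BC (d = 60.7 mm).
τ_max = 16·1110/(π·(0.0607)³) = 2.528×10^7 Pa.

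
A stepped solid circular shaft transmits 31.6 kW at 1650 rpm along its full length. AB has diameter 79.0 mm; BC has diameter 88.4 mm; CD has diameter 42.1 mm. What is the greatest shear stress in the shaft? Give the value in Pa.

1.25e7 Pa

ω = 2π·1650/60 = 172.8 rad/s, so T = P/ω = 31.6×10³ / 172.8 = 182.9 N·m.
Under the same torque, τ_max = 16T/(πd³) is largest where d is smallest — segment CD (d = 42.1 mm).
τ_max = 16·182.9/(π·(0.0421)³) = 1.248×10^7 Pa.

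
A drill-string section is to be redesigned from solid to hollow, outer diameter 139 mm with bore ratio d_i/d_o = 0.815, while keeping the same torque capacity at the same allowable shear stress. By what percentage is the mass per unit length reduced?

Equal τ_max and T ⇒ the solid shaft needs d_s³ = d_o³(1−k⁴), so d_s = 139·(1−0.815⁴)^(1/3) = 114.5 mm.
Area ratio A_h/A_s = d_o²(1−k²)/d_s² = (1−k²)/(1−k⁴)^(2/3) = 0.4949.
Mass saving = 1 − 0.4949 = 50.5 %.

50.5 %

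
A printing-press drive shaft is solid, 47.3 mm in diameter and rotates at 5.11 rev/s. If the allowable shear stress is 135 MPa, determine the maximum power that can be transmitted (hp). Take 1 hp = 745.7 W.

J = πd⁴/32 = π(0.0473)⁴/32 = 4.914×10^-7 m⁴.
T_max = τ_allow·J/r = 1.35×10^8 × 4.914×10^-7 / 0.0236 = 2805 N·m.
ω = 2π·5.11 = 32.11 rad/s, so P_max = T_max·ω = 9.006×10^4 W.

121 hp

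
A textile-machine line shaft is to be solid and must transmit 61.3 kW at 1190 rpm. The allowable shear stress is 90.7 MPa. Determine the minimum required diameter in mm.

ω = 2π·1190/60 = 124.6 rad/s, so T = P/ω = 61.3×10³ / 124.6 = 491.9 N·m.
For a solid shaft τ_max = 16T/(πd³), so d = (16T/(π τ_allow))^(1/3) = (16·491.9/(π·9.07×10^7))^(1/3) = 0.03023 m.

30.2 mm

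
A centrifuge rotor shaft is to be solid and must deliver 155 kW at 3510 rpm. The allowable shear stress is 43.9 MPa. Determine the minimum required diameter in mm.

ω = 2π·3510/60 = 367.6 rad/s, so T = P/ω = 155×10³ / 367.6 = 421.7 N·m.
For a solid shaft τ_max = 16T/(πd³), so d = (16T/(π τ_allow))^(1/3) = (16·421.7/(π·4.39×10^7))^(1/3) = 0.03657 m.

36.6 mm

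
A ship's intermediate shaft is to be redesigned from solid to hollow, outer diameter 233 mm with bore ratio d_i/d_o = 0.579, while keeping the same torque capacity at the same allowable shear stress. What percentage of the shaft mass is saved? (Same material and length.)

28.0 %

Equal τ_max and T ⇒ the solid shaft needs d_s³ = d_o³(1−k⁴), so d_s = 233·(1−0.579⁴)^(1/3) = 223.9 mm.
Area ratio A_h/A_s = d_o²(1−k²)/d_s² = (1−k²)/(1−k⁴)^(2/3) = 0.7197.
Mass saving = 1 − 0.7197 = 28.0 %.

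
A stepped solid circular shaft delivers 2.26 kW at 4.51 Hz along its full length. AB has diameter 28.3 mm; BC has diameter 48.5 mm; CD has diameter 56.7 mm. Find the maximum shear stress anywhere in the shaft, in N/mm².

17.9 N/mm²

ω = 2π·4.51 = 28.34 rad/s, so T = P/ω = 2.26×10³ / 28.34 = 79.75 N·m.
Under the same torque, τ_max = 16T/(πd³) is largest where d is smallest — segment AB (d = 28.3 mm).
τ_max = 16·79.75/(π·(0.0283)³) = 1.792×10^7 Pa.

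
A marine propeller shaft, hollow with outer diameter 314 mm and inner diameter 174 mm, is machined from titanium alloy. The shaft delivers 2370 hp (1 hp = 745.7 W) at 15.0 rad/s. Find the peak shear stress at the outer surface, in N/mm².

21.4 N/mm²

ω = 15.0 rad/s, so T = P/ω = 2370×745.7 / 15.00 = 117800 N·m.
J = π(d_o⁴ − d_i⁴)/32 = π(0.314⁴ − 0.174⁴)/32 = 8.644×10^-4 m⁴.
τ_max = T·r/J = 117800 × 0.157 / 8.644×10^-4 = 2.140×10^7 Pa.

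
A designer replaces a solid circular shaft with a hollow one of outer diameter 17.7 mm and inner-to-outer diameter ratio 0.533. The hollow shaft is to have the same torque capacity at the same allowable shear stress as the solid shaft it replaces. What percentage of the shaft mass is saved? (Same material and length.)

Equal τ_max and T ⇒ the solid shaft needs d_s³ = d_o³(1−k⁴), so d_s = 17.7·(1−0.533⁴)^(1/3) = 17.21 mm.
Area ratio A_h/A_s = d_o²(1−k²)/d_s² = (1−k²)/(1−k⁴)^(2/3) = 0.7572.
Mass saving = 1 − 0.7572 = 24.3 %.

24.3 %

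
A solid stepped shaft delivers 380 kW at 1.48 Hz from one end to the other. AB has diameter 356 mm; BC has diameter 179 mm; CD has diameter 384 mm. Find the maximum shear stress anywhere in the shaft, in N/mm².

ω = 2π·1.48 = 9.299 rad/s, so T = P/ω = 380×10³ / 9.299 = 40860 N·m.
Under the same torque, τ_max = 16T/(πd³) is largest where d is smallest — segment BC (d = 179 mm).
τ_max = 16·40860/(π·(0.179)³) = 3.629×10^7 Pa.

36.3 N/mm²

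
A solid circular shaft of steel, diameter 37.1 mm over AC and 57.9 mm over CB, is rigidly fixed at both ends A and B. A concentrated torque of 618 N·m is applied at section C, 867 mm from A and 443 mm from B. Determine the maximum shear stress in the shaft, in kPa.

Compatibility: T_A·a/J_AC = T_B·b/J_CB with T_A + T_B = T₀.
J_AC = 1.86×10^-7 m⁴, J_CB = 1.10×10^-6 m⁴, so T_A = T₀·(J_AC/a)/((J_AC/a)+(J_CB/b)) = 49.01 N·m, T_B = 569.0 N·m.
τ in each portion: τ_AC = 4.89×10^6 Pa, τ_CB = 1.49×10^7 Pa; maximum is in CB.
τ_max = T_CB·r/J = 569.0·0.0290/1.10×10^-6 = 1.493×10^7 Pa.

14900 kPa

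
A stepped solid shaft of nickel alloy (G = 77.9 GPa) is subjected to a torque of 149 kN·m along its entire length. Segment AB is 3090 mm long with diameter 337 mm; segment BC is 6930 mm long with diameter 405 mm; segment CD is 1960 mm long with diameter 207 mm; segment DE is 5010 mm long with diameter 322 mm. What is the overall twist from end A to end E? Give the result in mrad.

39.6 mrad

J_AB = π(0.337)⁴/32 = 1.27×10^-3 m⁴; J_BC = π(0.405)⁴/32 = 2.64×10^-3 m⁴; J_CD = π(0.207)⁴/32 = 1.80×10^-4 m⁴; J_DE = π(0.322)⁴/32 = 1.06×10^-3 m⁴.
θ = (T/G)·Σ L_i/J_i = (149000/77.9×10⁹)·(3.09/1.27×10^-3 + 6.93/2.64×10^-3 + 1.96/1.80×10^-4 + 5.01/1.06×10^-3) = 0.03956 rad.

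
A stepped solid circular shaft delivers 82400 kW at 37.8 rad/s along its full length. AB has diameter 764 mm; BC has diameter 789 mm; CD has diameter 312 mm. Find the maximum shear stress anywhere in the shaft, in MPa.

366 MPa

ω = 37.8 rad/s, so T = P/ω = 82400×10³ / 37.80 = 2.180e6 N·m.
Under the same torque, τ_max = 16T/(πd³) is largest where d is smallest — segment CD (d = 312 mm).
τ_max = 16·2.180e6/(π·(0.312)³) = 3.655×10^8 Pa.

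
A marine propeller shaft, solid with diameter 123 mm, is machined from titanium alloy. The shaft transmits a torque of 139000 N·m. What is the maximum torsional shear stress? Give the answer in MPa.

380 MPa

J = πd⁴/32 = π(0.123)⁴/32 = 2.247×10^-5 m⁴.
τ_max = T·r/J = 139000 × 0.0615 / 2.247×10^-5 = 3.804×10^8 Pa.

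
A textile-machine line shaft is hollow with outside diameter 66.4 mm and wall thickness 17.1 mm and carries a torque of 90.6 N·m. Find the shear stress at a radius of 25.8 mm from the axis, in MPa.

J = π(d_o⁴ − d_i⁴)/32 = π(0.0664⁴ − 0.0322⁴)/32 = 1.803×10^-6 m⁴.
Shear stress varies linearly with radius: τ = T·r/J = 90.60 × 0.0258 / 1.803×10^-6 = 1.297×10^6 Pa.

1.30 MPa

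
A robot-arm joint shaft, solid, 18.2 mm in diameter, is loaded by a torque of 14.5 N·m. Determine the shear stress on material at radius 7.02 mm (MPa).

9.45 MPa

J = πd⁴/32 = π(0.0182)⁴/32 = 1.077×10^-8 m⁴.
Shear stress varies linearly with radius: τ = T·r/J = 14.50 × 0.00702 / 1.077×10^-8 = 9.450×10^6 Pa.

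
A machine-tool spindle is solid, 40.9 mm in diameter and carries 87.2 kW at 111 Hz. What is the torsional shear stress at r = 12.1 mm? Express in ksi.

0.799 ksi

ω = 2π·111 = 697.4 rad/s, so T = P/ω = 87.2×10³ / 697.4 = 125.0 N·m.
J = πd⁴/32 = π(0.0409)⁴/32 = 2.747×10^-7 m⁴.
Shear stress varies linearly with radius: τ = T·r/J = 125.0 × 0.0121 / 2.747×10^-7 = 5.507×10^6 Pa.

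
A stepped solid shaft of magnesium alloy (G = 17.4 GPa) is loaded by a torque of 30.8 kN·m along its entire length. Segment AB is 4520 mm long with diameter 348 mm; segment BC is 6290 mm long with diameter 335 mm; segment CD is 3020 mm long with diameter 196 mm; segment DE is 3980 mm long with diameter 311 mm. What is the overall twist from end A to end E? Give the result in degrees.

J_AB = π(0.348)⁴/32 = 1.44×10^-3 m⁴; J_BC = π(0.335)⁴/32 = 1.24×10^-3 m⁴; J_CD = π(0.196)⁴/32 = 1.45×10^-4 m⁴; J_DE = π(0.311)⁴/32 = 9.18×10^-4 m⁴.
θ = (T/G)·Σ L_i/J_i = (30800/17.4×10⁹)·(4.52/1.44×10^-3 + 6.29/1.24×10^-3 + 3.02/1.45×10^-4 + 3.98/9.18×10^-4) = 0.05913 rad.

3.39°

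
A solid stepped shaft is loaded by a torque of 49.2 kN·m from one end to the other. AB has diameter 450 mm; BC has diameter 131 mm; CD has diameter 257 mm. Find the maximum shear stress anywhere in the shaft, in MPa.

Under the same torque, τ_max = 16T/(πd³) is largest where d is smallest — segment BC (d = 131 mm).
τ_max = 16·49200/(π·(0.131)³) = 1.115×10^8 Pa.

111 MPa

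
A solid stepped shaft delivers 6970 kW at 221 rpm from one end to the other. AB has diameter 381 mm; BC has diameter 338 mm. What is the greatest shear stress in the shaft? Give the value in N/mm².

ω = 2π·221/60 = 23.14 rad/s, so T = P/ω = 6970×10³ / 23.14 = 301200 N·m.
Under the same torque, τ_max = 16T/(πd³) is largest where d is smallest — segment BC (d = 338 mm).
τ_max = 16·301200/(π·(0.338)³) = 3.972×10^7 Pa.

39.7 N/mm²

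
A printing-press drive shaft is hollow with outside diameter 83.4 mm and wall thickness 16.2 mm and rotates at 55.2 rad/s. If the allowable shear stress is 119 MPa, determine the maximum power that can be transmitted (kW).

J = π(d_o⁴ − d_i⁴)/32 = π(0.0834⁴ − 0.0510⁴)/32 = 4.086×10^-6 m⁴.
T_max = τ_allow·J/r = 1.19×10^8 × 4.086×10^-6 / 0.0417 = 11660 N·m.
ω = 55.2 rad/s, so P_max = T_max·ω = 6.436×10^5 W.

644 kW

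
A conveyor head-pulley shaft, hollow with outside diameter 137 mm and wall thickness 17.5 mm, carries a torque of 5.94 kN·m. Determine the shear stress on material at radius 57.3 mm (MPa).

J = π(d_o⁴ − d_i⁴)/32 = π(0.137⁴ − 0.102⁴)/32 = 2.396×10^-5 m⁴.
Shear stress varies linearly with radius: τ = T·r/J = 5940 × 0.0573 / 2.396×10^-5 = 1.421×10^7 Pa.

14.2 MPa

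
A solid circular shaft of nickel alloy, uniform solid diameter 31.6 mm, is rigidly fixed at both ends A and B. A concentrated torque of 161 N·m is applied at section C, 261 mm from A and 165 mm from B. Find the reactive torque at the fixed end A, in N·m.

62.4 N·m

With uniform GJ and both ends fixed, compatibility θ_AC = θ_CB gives T_A·a = T_B·b, together with T_A + T_B = T₀.
T_A = T₀·b/(a+b) = 161.0·165/426.0 = 62.36 N·m; T_B = 98.64 N·m.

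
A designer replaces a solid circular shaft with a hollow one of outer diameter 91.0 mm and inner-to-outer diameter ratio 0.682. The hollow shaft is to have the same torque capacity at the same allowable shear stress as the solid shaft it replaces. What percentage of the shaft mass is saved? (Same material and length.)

37.1 %

Equal τ_max and T ⇒ the solid shaft needs d_s³ = d_o³(1−k⁴), so d_s = 91.0·(1−0.682⁴)^(1/3) = 83.90 mm.
Area ratio A_h/A_s = d_o²(1−k²)/d_s² = (1−k²)/(1−k⁴)^(2/3) = 0.6293.
Mass saving = 1 − 0.6293 = 37.1 %.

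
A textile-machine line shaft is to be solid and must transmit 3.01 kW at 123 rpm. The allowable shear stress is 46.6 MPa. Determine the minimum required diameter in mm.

ω = 2π·123/60 = 12.88 rad/s, so T = P/ω = 3.01×10³ / 12.88 = 233.7 N·m.
For a solid shaft τ_max = 16T/(πd³), so d = (16T/(π τ_allow))^(1/3) = (16·233.7/(π·4.66×10^7))^(1/3) = 0.02945 m.

29.4 mm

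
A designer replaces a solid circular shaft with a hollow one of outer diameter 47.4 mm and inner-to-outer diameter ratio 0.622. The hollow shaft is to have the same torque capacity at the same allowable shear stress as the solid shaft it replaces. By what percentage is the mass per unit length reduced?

Equal τ_max and T ⇒ the solid shaft needs d_s³ = d_o³(1−k⁴), so d_s = 47.4·(1−0.622⁴)^(1/3) = 44.91 mm.
Area ratio A_h/A_s = d_o²(1−k²)/d_s² = (1−k²)/(1−k⁴)^(2/3) = 0.6831.
Mass saving = 1 − 0.6831 = 31.7 %.

31.7 %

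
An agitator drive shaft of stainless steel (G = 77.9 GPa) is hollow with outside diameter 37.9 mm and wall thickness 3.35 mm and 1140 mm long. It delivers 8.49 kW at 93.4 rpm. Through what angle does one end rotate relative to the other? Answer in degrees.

6.64°

ω = 2π·93.4/60 = 9.781 rad/s, so T = P/ω = 8.49×10³ / 9.781 = 868.0 N·m.
J = π(d_o⁴ − d_i⁴)/32 = π(0.0379⁴ − 0.0312⁴)/32 = 1.095×10^-7 m⁴.
θ = T·L/(G·J) = 868.0 × 1.14 / (77.9×10⁹ × 1.095×10^-7) = 0.1160 rad.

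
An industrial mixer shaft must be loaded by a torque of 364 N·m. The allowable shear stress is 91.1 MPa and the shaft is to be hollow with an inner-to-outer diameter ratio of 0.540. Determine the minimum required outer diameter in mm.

For a hollow shaft with d_i/d_o = 0.540: τ_max = 16T/(π d_o³ (1−k⁴)), so d_o = [16T/(π τ_allow (1−k⁴))]^(1/3) = [16·364.0/(π·9.11×10^7·0.9150)]^(1/3) = 0.02812 m.

28.1 mm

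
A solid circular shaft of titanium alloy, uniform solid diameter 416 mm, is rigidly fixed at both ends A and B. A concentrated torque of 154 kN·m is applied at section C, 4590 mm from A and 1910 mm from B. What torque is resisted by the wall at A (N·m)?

45300 N·m

With uniform GJ and both ends fixed, compatibility θ_AC = θ_CB gives T_A·a = T_B·b, together with T_A + T_B = T₀.
T_A = T₀·b/(a+b) = 154000·1910/6500 = 45250 N·m; T_B = 108700 N·m.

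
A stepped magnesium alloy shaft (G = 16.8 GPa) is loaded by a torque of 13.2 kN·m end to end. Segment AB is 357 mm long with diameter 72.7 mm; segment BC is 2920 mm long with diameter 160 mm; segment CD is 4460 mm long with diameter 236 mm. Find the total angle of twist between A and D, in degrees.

J_AB = π(0.0727)⁴/32 = 2.74×10^-6 m⁴; J_BC = π(0.160)⁴/32 = 6.43×10^-5 m⁴; J_CD = π(0.236)⁴/32 = 3.05×10^-4 m⁴.
θ = (T/G)·Σ L_i/J_i = (13200/16.8×10⁹)·(0.357/2.74×10^-6 + 2.92/6.43×10^-5 + 4.46/3.05×10^-4) = 0.1494 rad.

8.56°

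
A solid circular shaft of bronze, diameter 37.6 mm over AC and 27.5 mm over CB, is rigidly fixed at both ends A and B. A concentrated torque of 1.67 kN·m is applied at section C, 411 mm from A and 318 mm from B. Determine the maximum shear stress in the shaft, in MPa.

Compatibility: T_A·a/J_AC = T_B·b/J_CB with T_A + T_B = T₀.
J_AC = 1.96×10^-7 m⁴, J_CB = 5.61×10^-8 m⁴, so T_A = T₀·(J_AC/a)/((J_AC/a)+(J_CB/b)) = 1219 N·m, T_B = 450.9 N·m.
τ in each portion: τ_AC = 1.17×10^8 Pa, τ_CB = 1.10×10^8 Pa; maximum is in AC.
τ_max = T_AC·r/J = 1219·0.0188/1.96×10^-7 = 1.168×10^8 Pa.

117 MPa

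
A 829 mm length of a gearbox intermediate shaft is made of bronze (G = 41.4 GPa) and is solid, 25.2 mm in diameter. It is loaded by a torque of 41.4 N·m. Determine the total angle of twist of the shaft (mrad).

20.9 mrad

J = πd⁴/32 = π(0.0252)⁴/32 = 3.959×10^-8 m⁴.
θ = T·L/(G·J) = 41.40 × 0.829 / (41.4×10⁹ × 3.959×10^-8) = 0.02094 rad.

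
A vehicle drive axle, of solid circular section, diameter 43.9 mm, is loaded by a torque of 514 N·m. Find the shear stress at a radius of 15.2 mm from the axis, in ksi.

3.11 ksi

J = πd⁴/32 = π(0.0439)⁴/32 = 3.646×10^-7 m⁴.
Shear stress varies linearly with radius: τ = T·r/J = 514.0 × 0.0152 / 3.646×10^-7 = 2.143×10^7 Pa.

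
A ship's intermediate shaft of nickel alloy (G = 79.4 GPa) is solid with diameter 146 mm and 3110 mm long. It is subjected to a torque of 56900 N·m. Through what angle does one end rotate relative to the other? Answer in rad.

J = πd⁴/32 = π(0.146)⁴/32 = 4.461×10^-5 m⁴.
θ = T·L/(G·J) = 56900 × 3.11 / (79.4×10⁹ × 4.461×10^-5) = 0.04996 rad.

0.0500 rad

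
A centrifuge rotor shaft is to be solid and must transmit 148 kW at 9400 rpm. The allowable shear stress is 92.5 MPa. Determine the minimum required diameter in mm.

ω = 2π·9400/60 = 984.4 rad/s, so T = P/ω = 148×10³ / 984.4 = 150.4 N·m.
For a solid shaft τ_max = 16T/(πd³), so d = (16T/(π τ_allow))^(1/3) = (16·150.4/(π·9.25×10^7))^(1/3) = 0.02023 m.

20.2 mm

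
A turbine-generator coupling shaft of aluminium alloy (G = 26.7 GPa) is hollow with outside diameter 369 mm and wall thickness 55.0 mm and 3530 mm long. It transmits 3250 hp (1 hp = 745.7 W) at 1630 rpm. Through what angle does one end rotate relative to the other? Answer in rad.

ω = 2π·1630/60 = 170.7 rad/s, so T = P/ω = 3250×745.7 / 170.7 = 14200 N·m.
J = π(d_o⁴ − d_i⁴)/32 = π(0.369⁴ − 0.259⁴)/32 = 1.378×10^-3 m⁴.
θ = T·L/(G·J) = 14200 × 3.53 / (26.7×10⁹ × 1.378×10^-3) = 1.362×10^-3 rad.

0.00136 rad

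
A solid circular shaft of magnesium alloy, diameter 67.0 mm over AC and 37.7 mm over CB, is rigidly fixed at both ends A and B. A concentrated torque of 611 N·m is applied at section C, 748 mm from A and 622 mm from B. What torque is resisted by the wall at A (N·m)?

Compatibility: T_A·a/J_AC = T_B·b/J_CB with T_A + T_B = T₀.
J_AC = 1.98×10^-6 m⁴, J_CB = 1.98×10^-7 m⁴, so T_A = T₀·(J_AC/a)/((J_AC/a)+(J_CB/b)) = 545.3 N·m, T_B = 65.73 N·m.

545 N·m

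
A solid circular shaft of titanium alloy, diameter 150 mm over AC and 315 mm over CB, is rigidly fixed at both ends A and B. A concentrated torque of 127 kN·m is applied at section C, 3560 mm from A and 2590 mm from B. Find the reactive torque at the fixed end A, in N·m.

4580 N·m

Compatibility: T_A·a/J_AC = T_B·b/J_CB with T_A + T_B = T₀.
J_AC = 4.97×10^-5 m⁴, J_CB = 9.67×10^-4 m⁴, so T_A = T₀·(J_AC/a)/((J_AC/a)+(J_CB/b)) = 4580 N·m, T_B = 122400 N·m.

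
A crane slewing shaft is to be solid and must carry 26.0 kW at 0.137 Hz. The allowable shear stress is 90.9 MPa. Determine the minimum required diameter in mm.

119 mm

ω = 2π·0.137 = 0.8608 rad/s, so T = P/ω = 26.0×10³ / 0.8608 = 30200 N·m.
For a solid shaft τ_max = 16T/(πd³), so d = (16T/(π τ_allow))^(1/3) = (16·30200/(π·9.09×10^7))^(1/3) = 0.1192 m.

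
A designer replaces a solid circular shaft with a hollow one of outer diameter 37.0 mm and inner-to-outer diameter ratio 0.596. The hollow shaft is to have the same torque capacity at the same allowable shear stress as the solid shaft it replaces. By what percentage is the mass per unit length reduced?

29.5 %

Equal τ_max and T ⇒ the solid shaft needs d_s³ = d_o³(1−k⁴), so d_s = 37.0·(1−0.596⁴)^(1/3) = 35.37 mm.
Area ratio A_h/A_s = d_o²(1−k²)/d_s² = (1−k²)/(1−k⁴)^(2/3) = 0.7054.
Mass saving = 1 − 0.7054 = 29.5 %.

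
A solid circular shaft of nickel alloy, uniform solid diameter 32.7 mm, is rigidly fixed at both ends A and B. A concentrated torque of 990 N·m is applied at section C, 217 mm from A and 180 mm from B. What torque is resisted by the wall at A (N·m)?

With uniform GJ and both ends fixed, compatibility θ_AC = θ_CB gives T_A·a = T_B·b, together with T_A + T_B = T₀.
T_A = T₀·b/(a+b) = 990.0·180/397.0 = 448.9 N·m; T_B = 541.1 N·m.

449 N·m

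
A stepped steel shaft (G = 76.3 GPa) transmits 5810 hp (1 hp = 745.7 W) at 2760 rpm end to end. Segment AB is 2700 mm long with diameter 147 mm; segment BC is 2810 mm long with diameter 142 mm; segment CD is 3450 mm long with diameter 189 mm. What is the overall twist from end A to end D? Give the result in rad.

0.0308 rad

ω = 2π·2760/60 = 289.0 rad/s, so T = P/ω = 5810×745.7 / 289.0 = 14990 N·m.
J_AB = π(0.147)⁴/32 = 4.58×10^-5 m⁴; J_BC = π(0.142)⁴/32 = 3.99×10^-5 m⁴; J_CD = π(0.189)⁴/32 = 1.25×10^-4 m⁴.
θ = (T/G)·Σ L_i/J_i = (14990/76.3×10⁹)·(2.70/4.58×10^-5 + 2.81/3.99×10^-5 + 3.45/1.25×10^-4) = 0.03081 rad.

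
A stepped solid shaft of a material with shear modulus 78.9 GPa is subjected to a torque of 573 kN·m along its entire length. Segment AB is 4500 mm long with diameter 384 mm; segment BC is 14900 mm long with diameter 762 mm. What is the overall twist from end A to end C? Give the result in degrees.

J_AB = π(0.384)⁴/32 = 2.13×10^-3 m⁴; J_BC = π(0.762)⁴/32 = 0.0331 m⁴.
θ = (T/G)·Σ L_i/J_i = (573000/78.9×10⁹)·(4.50/2.13×10^-3 + 14.9/0.0331) = 0.01858 rad.

1.06°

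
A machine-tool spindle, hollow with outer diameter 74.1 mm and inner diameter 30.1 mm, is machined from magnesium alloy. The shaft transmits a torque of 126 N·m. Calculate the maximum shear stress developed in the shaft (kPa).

1620 kPa

J = π(d_o⁴ − d_i⁴)/32 = π(0.0741⁴ − 0.0301⁴)/32 = 2.879×10^-6 m⁴.
τ_max = T·r/J = 126.0 × 0.0370 / 2.879×10^-6 = 1.621×10^6 Pa.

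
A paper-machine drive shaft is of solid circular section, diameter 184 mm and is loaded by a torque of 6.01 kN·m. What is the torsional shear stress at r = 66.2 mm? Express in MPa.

J = πd⁴/32 = π(0.184)⁴/32 = 1.125×10^-4 m⁴.
Shear stress varies linearly with radius: τ = T·r/J = 6010 × 0.0662 / 1.125×10^-4 = 3.536×10^6 Pa.

3.54 MPa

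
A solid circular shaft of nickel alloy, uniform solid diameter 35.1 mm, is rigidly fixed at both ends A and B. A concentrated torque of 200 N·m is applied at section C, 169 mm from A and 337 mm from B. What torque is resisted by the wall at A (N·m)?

With uniform GJ and both ends fixed, compatibility θ_AC = θ_CB gives T_A·a = T_B·b, together with T_A + T_B = T₀.
T_A = T₀·b/(a+b) = 200.0·337/506.0 = 133.2 N·m; T_B = 66.80 N·m.

133 N·m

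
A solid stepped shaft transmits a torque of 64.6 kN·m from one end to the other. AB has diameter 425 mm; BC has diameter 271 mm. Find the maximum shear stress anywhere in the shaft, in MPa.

16.5 MPa

Under the same torque, τ_max = 16T/(πd³) is largest where d is smallest — segment BC (d = 271 mm).
τ_max = 16·64600/(π·(0.271)³) = 1.653×10^7 Pa.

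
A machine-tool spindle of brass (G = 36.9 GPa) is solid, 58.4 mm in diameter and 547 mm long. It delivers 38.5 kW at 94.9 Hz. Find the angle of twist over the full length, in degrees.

0.0480°

ω = 2π·94.9 = 596.3 rad/s, so T = P/ω = 38.5×10³ / 596.3 = 64.57 N·m.
J = πd⁴/32 = π(0.0584)⁴/32 = 1.142×10^-6 m⁴.
θ = T·L/(G·J) = 64.57 × 0.547 / (36.9×10⁹ × 1.142×10^-6) = 8.382×10^-4 rad.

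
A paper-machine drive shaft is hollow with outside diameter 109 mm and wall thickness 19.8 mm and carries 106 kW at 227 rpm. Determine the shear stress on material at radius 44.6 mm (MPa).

17.2 MPa

ω = 2π·227/60 = 23.77 rad/s, so T = P/ω = 106×10³ / 23.77 = 4459 N·m.
J = π(d_o⁴ − d_i⁴)/32 = π(0.109⁴ − 0.0694⁴)/32 = 1.158×10^-5 m⁴.
Shear stress varies linearly with radius: τ = T·r/J = 4459 × 0.0446 / 1.158×10^-5 = 1.717×10^7 Pa.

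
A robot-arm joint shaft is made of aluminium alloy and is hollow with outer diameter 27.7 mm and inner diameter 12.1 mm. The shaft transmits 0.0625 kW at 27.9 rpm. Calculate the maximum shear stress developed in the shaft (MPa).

ω = 2π·27.9/60 = 2.922 rad/s, so T = P/ω = 0.0625×10³ / 2.922 = 21.39 N·m.
J = π(d_o⁴ − d_i⁴)/32 = π(0.0277⁴ − 0.0121⁴)/32 = 5.569×10^-8 m⁴.
τ_max = T·r/J = 21.39 × 0.0138 / 5.569×10^-8 = 5.320×10^6 Pa.

5.32 MPa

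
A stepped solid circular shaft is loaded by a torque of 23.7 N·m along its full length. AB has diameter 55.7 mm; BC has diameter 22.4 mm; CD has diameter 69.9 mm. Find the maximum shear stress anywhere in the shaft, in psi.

Under the same torque, τ_max = 16T/(πd³) is largest where d is smallest — segment BC (d = 22.4 mm).
τ_max = 16·23.70/(π·(0.0224)³) = 1.074×10^7 Pa.

1560 psi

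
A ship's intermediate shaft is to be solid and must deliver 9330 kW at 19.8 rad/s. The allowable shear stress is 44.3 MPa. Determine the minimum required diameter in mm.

ω = 19.8 rad/s, so T = P/ω = 9330×10³ / 19.80 = 471200 N·m.
For a solid shaft τ_max = 16T/(πd³), so d = (16T/(π τ_allow))^(1/3) = (16·471200/(π·4.43×10^7))^(1/3) = 0.3784 m.

378 mm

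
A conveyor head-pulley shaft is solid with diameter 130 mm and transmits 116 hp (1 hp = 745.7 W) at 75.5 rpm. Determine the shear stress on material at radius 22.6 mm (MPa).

8.82 MPa

ω = 2π·75.5/60 = 7.906 rad/s, so T = P/ω = 116×745.7 / 7.906 = 10940 N·m.
J = πd⁴/32 = π(0.130)⁴/32 = 2.804×10^-5 m⁴.
Shear stress varies linearly with radius: τ = T·r/J = 10940 × 0.0226 / 2.804×10^-5 = 8.818×10^6 Pa.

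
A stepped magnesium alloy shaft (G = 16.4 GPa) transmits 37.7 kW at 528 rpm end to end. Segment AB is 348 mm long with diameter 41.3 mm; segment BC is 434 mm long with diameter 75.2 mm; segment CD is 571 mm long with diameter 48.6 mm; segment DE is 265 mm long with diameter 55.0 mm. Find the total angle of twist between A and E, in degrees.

6.42°

ω = 2π·528/60 = 55.29 rad/s, so T = P/ω = 37.7×10³ / 55.29 = 681.8 N·m.
J_AB = π(0.0413)⁴/32 = 2.86×10^-7 m⁴; J_BC = π(0.0752)⁴/32 = 3.14×10^-6 m⁴; J_CD = π(0.0486)⁴/32 = 5.48×10^-7 m⁴; J_DE = π(0.0550)⁴/32 = 8.98×10^-7 m⁴.
θ = (T/G)·Σ L_i/J_i = (681.8/16.4×10⁹)·(0.348/2.86×10^-7 + 0.434/3.14×10^-6 + 0.571/5.48×10^-7 + 0.265/8.98×10^-7) = 0.1120 rad.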